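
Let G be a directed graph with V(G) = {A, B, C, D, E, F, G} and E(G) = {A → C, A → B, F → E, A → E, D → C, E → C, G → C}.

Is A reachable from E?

No

Explore from E.
Distance 1: reach C.
The search from E is exhausted; no directed path reaches A.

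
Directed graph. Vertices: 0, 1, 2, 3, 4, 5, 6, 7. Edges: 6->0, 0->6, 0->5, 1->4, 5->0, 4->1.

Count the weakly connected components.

From 0: component {0, 5, 6}.
From 1: component {1, 4}.
From 2: component {2}.
From 3: component {3}.
From 7: component {7}.
That's 5 components.

5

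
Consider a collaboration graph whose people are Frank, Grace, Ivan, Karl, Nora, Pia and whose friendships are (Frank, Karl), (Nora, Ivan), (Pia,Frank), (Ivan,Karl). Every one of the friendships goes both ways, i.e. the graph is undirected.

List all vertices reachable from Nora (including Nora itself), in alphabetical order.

Frank, Ivan, Karl, Nora, Pia

Start at Nora.
Its neighbours: Ivan.
Then their neighbours: Karl.
Then next layer: Frank.
Then next layer: Pia.
Nothing further is reachable.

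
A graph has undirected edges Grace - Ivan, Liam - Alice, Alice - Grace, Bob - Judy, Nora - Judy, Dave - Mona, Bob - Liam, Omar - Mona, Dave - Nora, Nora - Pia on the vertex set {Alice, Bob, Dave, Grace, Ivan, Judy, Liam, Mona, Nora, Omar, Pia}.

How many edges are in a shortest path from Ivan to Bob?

4

Distance 0: Ivan.
Distance 1: Grace.
Distance 2: Alice.
Distance 3: Liam.
Distance 4: Bob — contains Bob.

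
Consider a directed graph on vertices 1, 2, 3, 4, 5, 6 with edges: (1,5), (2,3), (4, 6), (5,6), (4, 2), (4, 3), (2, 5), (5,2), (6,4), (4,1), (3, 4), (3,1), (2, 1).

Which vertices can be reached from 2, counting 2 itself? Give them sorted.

1, 2, 3, 4, 5, 6

Start at 2.
Its neighbours: 1, 3, 5.
Then their neighbours: 4, 6.
Every vertex is now reached.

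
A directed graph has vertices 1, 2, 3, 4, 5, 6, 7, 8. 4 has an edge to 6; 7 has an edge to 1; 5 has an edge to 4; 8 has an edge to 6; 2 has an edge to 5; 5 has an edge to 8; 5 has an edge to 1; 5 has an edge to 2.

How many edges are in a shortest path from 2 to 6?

3

Distance 0: 2.
Distance 1: 5.
Distance 2: 1, 4, 8.
Distance 3: 6 — contains 6.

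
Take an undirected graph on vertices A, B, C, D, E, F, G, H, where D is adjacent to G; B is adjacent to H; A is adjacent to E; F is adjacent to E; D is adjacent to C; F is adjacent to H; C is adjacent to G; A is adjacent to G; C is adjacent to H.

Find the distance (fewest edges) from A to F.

2

Distance 0: A.
Distance 1: E, G.
Distance 2: C, D, F — contains F.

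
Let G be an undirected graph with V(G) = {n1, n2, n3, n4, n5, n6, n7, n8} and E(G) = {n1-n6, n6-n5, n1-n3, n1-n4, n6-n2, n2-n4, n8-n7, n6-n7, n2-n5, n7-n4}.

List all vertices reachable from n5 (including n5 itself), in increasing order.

n1, n2, n3, n4, n5, n6, n7, n8

Start at n5.
Its neighbours: n2, n6.
Then their neighbours: n1, n4, n7.
Then next layer: n3, n8.
Every vertex is now reached.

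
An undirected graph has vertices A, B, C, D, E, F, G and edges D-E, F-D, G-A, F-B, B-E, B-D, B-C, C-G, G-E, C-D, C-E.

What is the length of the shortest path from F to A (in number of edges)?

Distance 0: F.
Distance 1: B, D.
Distance 2: C, E.
Distance 3: G.
Distance 4: A — contains A.

4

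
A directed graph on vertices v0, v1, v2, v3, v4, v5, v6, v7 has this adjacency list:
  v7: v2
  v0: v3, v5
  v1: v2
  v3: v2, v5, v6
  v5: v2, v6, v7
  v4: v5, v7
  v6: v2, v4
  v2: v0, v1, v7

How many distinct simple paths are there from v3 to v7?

v3→v2→v0→v5→v6→v4→v7
v3→v2→v0→v5→v7
v3→v2→v7
v3→v5→v2→v7
v3→v5→v6→v2→v7
v3→v5→v6→v4→v7
v3→v5→v7
v3→v6→v2→v0→v5→v7
v3→v6→v2→v7
v3→v6→v4→v5→v2→v7
v3→v6→v4→v5→v7
v3→v6→v4→v7

12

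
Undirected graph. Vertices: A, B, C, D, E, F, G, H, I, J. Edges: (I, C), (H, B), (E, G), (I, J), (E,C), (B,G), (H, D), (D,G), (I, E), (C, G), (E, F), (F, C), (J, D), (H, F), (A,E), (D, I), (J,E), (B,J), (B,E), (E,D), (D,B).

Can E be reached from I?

Explore from I.
Distance 1: reach C, D, E, J.
Found E.

Yes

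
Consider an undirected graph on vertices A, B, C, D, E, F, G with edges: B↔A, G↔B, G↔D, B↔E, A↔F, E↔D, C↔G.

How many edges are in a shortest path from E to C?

Distance 0: E.
Distance 1: B, D.
Distance 2: A, G.
Distance 3: C, F — contains C.

3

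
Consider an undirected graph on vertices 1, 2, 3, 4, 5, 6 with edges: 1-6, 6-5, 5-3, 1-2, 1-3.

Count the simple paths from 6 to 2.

2

6–1–2
6–5–3–1–2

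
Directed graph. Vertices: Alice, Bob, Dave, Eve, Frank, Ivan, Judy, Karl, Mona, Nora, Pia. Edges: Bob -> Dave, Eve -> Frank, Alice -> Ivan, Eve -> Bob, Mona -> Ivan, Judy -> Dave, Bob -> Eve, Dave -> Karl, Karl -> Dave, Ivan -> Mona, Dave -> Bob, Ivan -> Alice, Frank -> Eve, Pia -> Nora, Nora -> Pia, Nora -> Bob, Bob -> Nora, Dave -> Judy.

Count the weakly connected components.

From Alice: component {Alice, Ivan, Mona}.
From Bob: component {Bob, Dave, Eve, Frank, Judy, Karl, Nora, Pia}.
That's 2 components.

2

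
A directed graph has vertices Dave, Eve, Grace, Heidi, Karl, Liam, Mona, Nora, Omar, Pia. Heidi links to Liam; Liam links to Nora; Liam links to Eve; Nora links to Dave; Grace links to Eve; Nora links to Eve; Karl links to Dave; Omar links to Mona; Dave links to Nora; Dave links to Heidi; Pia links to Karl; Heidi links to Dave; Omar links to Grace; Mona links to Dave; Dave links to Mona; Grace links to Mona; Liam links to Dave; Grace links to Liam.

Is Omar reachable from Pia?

Explore from Pia.
Distance 1: reach Karl.
Distance 2: reach Dave.
Distance 3: reach Heidi, Mona, Nora.
Distance 4: reach Eve, Liam.
The search from Pia is exhausted; no directed path reaches Omar.

No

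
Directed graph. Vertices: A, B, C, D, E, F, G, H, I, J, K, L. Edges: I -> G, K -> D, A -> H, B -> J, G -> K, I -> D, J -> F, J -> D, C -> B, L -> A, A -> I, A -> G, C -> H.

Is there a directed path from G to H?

No

Explore from G.
Distance 1: reach K.
Distance 2: reach D.
The search from G is exhausted; no directed path reaches H.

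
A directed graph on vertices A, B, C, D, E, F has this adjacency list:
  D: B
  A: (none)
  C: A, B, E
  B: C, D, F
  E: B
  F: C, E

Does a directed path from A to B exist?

A has no outgoing edges, so nothing is reachable from it.

No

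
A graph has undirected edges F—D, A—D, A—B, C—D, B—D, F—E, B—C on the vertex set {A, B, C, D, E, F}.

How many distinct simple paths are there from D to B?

D–A–B
D–B
D–C–B

3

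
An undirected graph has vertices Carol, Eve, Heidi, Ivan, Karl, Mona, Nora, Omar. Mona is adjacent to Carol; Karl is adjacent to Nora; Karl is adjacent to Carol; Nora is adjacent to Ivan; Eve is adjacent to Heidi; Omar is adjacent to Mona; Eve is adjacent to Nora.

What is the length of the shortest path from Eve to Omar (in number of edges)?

5

Distance 0: Eve.
Distance 1: Heidi, Nora.
Distance 2: Ivan, Karl.
Distance 3: Carol.
Distance 4: Mona.
Distance 5: Omar — contains Omar.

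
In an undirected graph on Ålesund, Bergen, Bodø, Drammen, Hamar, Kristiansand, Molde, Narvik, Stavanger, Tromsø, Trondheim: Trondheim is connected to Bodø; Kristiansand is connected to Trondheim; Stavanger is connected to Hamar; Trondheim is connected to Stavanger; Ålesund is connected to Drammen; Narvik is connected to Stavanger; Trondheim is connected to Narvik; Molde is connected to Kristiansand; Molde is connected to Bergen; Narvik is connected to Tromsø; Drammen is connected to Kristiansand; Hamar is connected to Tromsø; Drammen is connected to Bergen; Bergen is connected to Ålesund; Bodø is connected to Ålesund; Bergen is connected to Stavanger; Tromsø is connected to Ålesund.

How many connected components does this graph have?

From Ålesund: component {Ålesund, Bergen, Bodø, Drammen, Hamar, Kristiansand, Molde, Narvik, Stavanger, Tromsø, Trondheim}.
That's 1 component.

1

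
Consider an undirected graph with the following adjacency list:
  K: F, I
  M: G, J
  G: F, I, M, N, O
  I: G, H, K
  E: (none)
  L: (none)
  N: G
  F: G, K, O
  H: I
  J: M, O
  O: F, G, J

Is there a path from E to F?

E has no edges, so nothing is reachable from it.

No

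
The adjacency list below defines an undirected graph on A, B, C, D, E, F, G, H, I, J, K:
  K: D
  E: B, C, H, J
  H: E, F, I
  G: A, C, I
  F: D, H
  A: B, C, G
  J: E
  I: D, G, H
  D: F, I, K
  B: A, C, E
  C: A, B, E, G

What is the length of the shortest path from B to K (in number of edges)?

Distance 0: B.
Distance 1: A, C, E.
Distance 2: G, H, J.
Distance 3: F, I.
Distance 4: D.
Distance 5: K — contains K.

5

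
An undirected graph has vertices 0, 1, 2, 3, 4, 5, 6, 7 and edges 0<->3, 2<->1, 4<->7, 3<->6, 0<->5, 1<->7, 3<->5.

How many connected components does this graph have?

2

From 0: component {0, 3, 5, 6}.
From 1: component {1, 2, 4, 7}.
That's 2 components.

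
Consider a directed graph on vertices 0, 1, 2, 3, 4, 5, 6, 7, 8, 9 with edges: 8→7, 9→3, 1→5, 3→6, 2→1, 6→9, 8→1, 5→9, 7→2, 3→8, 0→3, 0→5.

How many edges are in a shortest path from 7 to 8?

Distance 0: 7.
Distance 1: 2.
Distance 2: 1.
Distance 3: 5.
Distance 4: 9.
Distance 5: 3.
Distance 6: 6, 8 — contains 8.

6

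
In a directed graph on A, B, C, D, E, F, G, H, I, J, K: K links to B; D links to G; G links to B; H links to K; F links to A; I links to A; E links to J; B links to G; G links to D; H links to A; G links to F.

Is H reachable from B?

No

Explore from B.
Distance 1: reach G.
Distance 2: reach D, F.
Distance 3: reach A.
The search from B is exhausted; no directed path reaches H.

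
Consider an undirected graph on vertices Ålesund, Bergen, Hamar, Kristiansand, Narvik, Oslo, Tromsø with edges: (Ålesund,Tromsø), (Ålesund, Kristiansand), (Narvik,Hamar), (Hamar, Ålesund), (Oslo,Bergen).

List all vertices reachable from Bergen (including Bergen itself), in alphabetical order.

Bergen, Oslo

Start at Bergen.
Its neighbours: Oslo.
Nothing further is reachable.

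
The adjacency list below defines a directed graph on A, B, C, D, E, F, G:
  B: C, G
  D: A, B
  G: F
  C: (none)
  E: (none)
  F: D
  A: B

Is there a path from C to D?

C has no outgoing edges, so nothing is reachable from it.

No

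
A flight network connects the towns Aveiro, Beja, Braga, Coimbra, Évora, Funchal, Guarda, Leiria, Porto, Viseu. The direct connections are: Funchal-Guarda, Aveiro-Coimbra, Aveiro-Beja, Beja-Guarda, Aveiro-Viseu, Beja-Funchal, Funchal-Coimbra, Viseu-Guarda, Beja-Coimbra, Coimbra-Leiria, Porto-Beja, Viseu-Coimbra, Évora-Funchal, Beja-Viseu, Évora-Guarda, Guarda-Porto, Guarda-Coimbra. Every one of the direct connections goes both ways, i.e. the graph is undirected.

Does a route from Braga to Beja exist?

Braga has no edges, so nothing is reachable from it.

No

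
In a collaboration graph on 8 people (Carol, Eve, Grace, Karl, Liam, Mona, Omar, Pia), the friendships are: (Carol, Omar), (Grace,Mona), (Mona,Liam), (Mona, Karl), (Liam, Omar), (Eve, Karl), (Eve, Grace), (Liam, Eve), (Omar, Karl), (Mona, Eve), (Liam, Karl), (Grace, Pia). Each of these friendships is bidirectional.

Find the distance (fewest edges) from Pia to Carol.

Distance 0: Pia.
Distance 1: Grace.
Distance 2: Eve, Mona.
Distance 3: Karl, Liam.
Distance 4: Omar.
Distance 5: Carol — contains Carol.

5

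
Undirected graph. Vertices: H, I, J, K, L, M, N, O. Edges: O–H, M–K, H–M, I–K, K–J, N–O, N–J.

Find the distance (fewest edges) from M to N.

Distance 0: M.
Distance 1: H, K.
Distance 2: I, J, O.
Distance 3: N — contains N.

3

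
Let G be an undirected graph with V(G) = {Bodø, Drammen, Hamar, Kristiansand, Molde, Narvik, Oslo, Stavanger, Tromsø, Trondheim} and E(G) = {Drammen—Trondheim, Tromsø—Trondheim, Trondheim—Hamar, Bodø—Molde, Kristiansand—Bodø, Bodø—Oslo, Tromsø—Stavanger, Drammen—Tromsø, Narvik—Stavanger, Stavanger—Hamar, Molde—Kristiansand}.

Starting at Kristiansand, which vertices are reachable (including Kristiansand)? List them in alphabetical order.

Bodø, Kristiansand, Molde, Oslo

Start at Kristiansand.
Its neighbours: Bodø, Molde.
Then their neighbours: Oslo.
Nothing further is reachable.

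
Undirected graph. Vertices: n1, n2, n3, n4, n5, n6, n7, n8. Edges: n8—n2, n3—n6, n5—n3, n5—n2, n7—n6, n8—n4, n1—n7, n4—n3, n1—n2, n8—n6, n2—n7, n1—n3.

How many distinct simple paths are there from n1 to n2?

n1–n2
n1–n3–n4–n8–n2
n1–n3–n4–n8–n6–n7–n2
n1–n3–n5–n2
n1–n3–n6–n7–n2
n1–n3–n6–n8–n2
n1–n7–n2
n1–n7–n6–n3–n4–n8–n2
n1–n7–n6–n3–n5–n2
n1–n7–n6–n8–n2
n1–n7–n6–n8–n4–n3–n5–n2

11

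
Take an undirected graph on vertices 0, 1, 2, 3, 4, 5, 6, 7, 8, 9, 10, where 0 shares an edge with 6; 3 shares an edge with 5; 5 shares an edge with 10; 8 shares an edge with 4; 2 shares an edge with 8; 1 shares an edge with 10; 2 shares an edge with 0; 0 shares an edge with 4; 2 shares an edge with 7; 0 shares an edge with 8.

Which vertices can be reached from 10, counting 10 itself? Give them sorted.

1, 3, 5, 10

Start at 10.
Its neighbours: 1, 5.
Then their neighbours: 3.
Nothing further is reachable.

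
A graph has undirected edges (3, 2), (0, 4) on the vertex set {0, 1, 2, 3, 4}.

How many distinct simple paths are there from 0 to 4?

0–4

1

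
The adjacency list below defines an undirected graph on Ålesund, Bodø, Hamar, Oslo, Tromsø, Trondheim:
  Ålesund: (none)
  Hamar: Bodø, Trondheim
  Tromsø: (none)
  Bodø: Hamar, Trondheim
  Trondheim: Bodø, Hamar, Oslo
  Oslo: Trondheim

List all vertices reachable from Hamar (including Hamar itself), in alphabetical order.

Start at Hamar.
Its neighbours: Bodø, Trondheim.
Then their neighbours: Oslo.
Nothing further is reachable.

Bodø, Hamar, Oslo, Trondheim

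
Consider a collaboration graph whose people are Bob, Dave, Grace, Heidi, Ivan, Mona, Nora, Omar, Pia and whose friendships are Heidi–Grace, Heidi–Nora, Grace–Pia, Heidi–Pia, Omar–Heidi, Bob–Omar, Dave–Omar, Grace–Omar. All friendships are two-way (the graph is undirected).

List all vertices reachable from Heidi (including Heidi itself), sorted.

Bob, Dave, Grace, Heidi, Nora, Omar, Pia

Start at Heidi.
Its neighbours: Grace, Nora, Omar, Pia.
Then their neighbours: Bob, Dave.
Nothing further is reachable.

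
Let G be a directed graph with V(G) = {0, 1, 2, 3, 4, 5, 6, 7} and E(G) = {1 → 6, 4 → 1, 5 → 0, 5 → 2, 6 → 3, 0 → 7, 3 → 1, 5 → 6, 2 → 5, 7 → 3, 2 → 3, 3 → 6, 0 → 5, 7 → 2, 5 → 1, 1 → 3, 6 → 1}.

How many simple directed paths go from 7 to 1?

7→2→3→1
7→2→3→6→1
7→2→5→1
7→2→5→6→1
7→2→5→6→3→1
7→3→1
7→3→6→1

7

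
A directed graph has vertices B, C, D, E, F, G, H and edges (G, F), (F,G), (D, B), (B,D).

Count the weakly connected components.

From B: component {B, D}.
From C: component {C}.
From E: component {E}.
From F: component {F, G}.
From H: component {H}.
That's 5 components.

5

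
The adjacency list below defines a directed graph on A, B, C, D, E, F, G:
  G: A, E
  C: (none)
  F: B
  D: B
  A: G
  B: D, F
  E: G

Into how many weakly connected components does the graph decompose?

From A: component {A, E, G}.
From B: component {B, D, F}.
From C: component {C}.
That's 3 components.

3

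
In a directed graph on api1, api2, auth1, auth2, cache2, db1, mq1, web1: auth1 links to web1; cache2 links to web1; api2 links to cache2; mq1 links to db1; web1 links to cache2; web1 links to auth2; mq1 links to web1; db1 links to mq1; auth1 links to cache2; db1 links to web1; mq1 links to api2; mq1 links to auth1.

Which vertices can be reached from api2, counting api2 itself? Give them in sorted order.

Start at api2.
Its neighbours: cache2.
Then their neighbours: web1.
Then next layer: auth2.
Nothing further is reachable.

api2, auth2, cache2, web1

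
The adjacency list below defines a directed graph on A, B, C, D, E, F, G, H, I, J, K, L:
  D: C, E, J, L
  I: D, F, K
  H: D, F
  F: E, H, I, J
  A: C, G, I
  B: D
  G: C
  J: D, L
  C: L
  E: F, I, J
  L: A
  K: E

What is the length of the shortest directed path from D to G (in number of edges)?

3

Distance 0: D.
Distance 1: C, E, J, L.
Distance 2: A, F, I.
Distance 3: G, H, K — contains G.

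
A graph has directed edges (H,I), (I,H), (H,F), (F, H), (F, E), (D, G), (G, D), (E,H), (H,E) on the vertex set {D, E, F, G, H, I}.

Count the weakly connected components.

From D: component {D, G}.
From E: component {E, F, H, I}.
That's 2 components.

2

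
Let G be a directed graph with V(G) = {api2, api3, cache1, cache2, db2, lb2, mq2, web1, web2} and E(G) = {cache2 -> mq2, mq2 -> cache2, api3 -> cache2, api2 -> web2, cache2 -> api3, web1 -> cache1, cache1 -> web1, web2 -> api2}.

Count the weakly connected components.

From api2: component {api2, web2}.
From api3: component {api3, cache2, mq2}.
From cache1: component {cache1, web1}.
From db2: component {db2}.
From lb2: component {lb2}.
That's 5 components.

5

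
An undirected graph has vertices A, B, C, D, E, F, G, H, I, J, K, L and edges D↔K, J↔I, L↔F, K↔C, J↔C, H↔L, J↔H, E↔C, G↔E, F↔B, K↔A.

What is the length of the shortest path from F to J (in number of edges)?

Distance 0: F.
Distance 1: B, L.
Distance 2: H.
Distance 3: J — contains J.

3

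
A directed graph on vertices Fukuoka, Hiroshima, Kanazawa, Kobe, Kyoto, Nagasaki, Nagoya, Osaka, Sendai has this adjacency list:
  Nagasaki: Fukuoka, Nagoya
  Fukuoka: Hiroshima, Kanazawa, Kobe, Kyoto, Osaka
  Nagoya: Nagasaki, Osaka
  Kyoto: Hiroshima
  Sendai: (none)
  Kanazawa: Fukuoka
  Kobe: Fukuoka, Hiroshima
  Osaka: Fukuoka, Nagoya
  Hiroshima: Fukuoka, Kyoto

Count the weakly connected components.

2

From Fukuoka: component {Fukuoka, Hiroshima, Kanazawa, Kobe, Kyoto, Nagasaki, Nagoya, Osaka}.
From Sendai: component {Sendai}.
That's 2 components.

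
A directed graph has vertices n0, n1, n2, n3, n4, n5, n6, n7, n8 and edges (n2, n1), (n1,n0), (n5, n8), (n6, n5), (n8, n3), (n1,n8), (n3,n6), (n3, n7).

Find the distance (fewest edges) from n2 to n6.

4

Distance 0: n2.
Distance 1: n1.
Distance 2: n0, n8.
Distance 3: n3.
Distance 4: n6, n7 — contains n6.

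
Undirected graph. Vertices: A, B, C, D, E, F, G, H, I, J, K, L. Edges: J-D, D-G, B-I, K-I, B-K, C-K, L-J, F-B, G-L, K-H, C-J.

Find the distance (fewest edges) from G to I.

5

Distance 0: G.
Distance 1: D, L.
Distance 2: J.
Distance 3: C.
Distance 4: K.
Distance 5: B, H, I — contains I.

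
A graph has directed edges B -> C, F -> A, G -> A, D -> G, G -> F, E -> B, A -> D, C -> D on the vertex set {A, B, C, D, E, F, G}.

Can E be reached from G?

No

Explore from G.
Distance 1: reach A, F.
Distance 2: reach D.
The search from G is exhausted; no directed path reaches E.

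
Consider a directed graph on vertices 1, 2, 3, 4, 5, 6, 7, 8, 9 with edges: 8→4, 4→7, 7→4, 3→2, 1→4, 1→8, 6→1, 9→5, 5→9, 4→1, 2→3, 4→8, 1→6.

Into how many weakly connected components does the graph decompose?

From 1: component {1, 4, 6, 7, 8}.
From 2: component {2, 3}.
From 5: component {5, 9}.
That's 3 components.

3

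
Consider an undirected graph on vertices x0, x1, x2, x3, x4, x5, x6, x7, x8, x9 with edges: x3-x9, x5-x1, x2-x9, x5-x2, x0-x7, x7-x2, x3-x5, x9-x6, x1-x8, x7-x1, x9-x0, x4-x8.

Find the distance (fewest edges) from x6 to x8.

5

Distance 0: x6.
Distance 1: x9.
Distance 2: x0, x2, x3.
Distance 3: x5, x7.
Distance 4: x1.
Distance 5: x8 — contains x8.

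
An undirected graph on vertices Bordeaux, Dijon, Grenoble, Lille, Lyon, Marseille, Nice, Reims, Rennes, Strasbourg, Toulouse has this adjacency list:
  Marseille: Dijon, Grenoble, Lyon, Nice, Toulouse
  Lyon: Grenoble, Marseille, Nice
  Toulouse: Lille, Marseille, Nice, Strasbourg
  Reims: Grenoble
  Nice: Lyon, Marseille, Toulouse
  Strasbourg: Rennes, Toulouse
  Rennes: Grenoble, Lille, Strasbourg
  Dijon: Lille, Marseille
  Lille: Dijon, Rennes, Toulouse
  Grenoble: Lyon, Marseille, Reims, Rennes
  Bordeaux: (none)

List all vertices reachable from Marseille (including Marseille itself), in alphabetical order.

Start at Marseille.
Its neighbours: Dijon, Grenoble, Lyon, Nice, Toulouse.
Then their neighbours: Lille, Reims, Rennes, Strasbourg.
Nothing further is reachable.

Dijon, Grenoble, Lille, Lyon, Marseille, Nice, Reims, Rennes, Strasbourg, Toulouse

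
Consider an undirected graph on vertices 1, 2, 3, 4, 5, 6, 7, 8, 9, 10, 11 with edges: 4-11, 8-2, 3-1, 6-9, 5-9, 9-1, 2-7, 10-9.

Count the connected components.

From 1: component {1, 3, 5, 6, 9, 10}.
From 2: component {2, 7, 8}.
From 4: component {4, 11}.
That's 3 components.

3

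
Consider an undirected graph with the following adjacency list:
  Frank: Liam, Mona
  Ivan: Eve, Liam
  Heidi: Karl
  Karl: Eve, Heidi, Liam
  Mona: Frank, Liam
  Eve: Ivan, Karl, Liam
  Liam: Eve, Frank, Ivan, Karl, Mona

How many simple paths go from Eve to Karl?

Eve–Ivan–Liam–Karl
Eve–Karl
Eve–Liam–Karl

3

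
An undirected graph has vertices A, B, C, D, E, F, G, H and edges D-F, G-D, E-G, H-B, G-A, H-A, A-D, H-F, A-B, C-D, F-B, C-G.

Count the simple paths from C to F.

C–D–A–B–F
C–D–A–B–H–F
C–D–A–H–B–F
C–D–A–H–F
C–D–F
C–D–G–A–B–F
C–D–G–A–B–H–F
C–D–G–A–H–B–F
... and 11 more.

19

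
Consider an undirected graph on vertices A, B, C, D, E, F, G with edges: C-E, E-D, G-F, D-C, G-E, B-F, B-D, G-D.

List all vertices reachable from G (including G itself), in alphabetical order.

B, C, D, E, F, G

Start at G.
Its neighbours: D, E, F.
Then their neighbours: B, C.
Nothing further is reachable.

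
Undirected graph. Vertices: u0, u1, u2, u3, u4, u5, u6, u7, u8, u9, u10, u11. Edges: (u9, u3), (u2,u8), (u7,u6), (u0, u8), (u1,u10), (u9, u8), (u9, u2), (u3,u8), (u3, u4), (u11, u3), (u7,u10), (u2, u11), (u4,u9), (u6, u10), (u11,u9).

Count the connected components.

From u0: component {u0, u2, u3, u4, u8, u9, u11}.
From u1: component {u1, u6, u7, u10}.
From u5: component {u5}.
That's 3 components.

3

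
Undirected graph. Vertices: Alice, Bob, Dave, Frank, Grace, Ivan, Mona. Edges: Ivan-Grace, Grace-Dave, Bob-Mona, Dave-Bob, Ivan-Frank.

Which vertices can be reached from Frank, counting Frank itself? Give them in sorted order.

Bob, Dave, Frank, Grace, Ivan, Mona

Start at Frank.
Its neighbours: Ivan.
Then their neighbours: Grace.
Then next layer: Dave.
Then next layer: Bob.
Then next layer: Mona.
Nothing further is reachable.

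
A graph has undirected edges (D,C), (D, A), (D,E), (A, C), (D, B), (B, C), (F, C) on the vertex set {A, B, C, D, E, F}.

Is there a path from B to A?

Explore from B.
Distance 1: reach C, D.
Distance 2: reach A, E, F.
Found A.

Yes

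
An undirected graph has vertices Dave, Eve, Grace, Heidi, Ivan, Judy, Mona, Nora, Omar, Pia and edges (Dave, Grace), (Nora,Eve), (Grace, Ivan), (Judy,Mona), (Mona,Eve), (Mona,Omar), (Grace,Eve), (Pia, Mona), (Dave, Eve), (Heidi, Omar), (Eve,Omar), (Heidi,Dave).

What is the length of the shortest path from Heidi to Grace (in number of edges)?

2

Distance 0: Heidi.
Distance 1: Dave, Omar.
Distance 2: Eve, Grace, Mona — contains Grace.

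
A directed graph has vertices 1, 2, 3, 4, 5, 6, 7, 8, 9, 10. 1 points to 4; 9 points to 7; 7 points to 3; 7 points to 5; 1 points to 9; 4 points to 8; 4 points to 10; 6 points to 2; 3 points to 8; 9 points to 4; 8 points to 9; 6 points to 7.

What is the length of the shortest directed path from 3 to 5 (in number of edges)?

Distance 0: 3.
Distance 1: 8.
Distance 2: 9.
Distance 3: 4, 7.
Distance 4: 5, 10 — contains 5.

4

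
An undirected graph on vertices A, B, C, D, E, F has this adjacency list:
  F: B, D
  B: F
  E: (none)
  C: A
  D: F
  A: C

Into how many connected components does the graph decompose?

From A: component {A, C}.
From B: component {B, D, F}.
From E: component {E}.
That's 3 components.

3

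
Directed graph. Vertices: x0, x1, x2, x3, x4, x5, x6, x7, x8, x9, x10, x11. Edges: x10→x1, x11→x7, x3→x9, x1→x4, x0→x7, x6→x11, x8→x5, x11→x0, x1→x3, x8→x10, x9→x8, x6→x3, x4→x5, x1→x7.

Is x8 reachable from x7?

x7 has no outgoing edges, so nothing is reachable from it.

No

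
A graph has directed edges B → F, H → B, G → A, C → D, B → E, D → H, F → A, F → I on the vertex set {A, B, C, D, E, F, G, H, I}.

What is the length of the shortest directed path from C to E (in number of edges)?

Distance 0: C.
Distance 1: D.
Distance 2: H.
Distance 3: B.
Distance 4: E, F — contains E.

4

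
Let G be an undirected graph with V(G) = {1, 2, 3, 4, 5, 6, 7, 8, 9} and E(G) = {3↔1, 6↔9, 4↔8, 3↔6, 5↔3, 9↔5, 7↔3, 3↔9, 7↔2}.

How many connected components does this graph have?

From 1: component {1, 2, 3, 5, 6, 7, 9}.
From 4: component {4, 8}.
That's 2 components.

2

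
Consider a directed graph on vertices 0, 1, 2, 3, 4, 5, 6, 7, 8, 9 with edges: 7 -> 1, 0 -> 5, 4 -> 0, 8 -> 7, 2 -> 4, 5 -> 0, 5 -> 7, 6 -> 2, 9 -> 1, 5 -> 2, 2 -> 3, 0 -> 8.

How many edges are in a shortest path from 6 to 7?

Distance 0: 6.
Distance 1: 2.
Distance 2: 3, 4.
Distance 3: 0.
Distance 4: 5, 8.
Distance 5: 7 — contains 7.

5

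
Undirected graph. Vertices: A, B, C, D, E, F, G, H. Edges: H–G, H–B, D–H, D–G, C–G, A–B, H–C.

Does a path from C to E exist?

Explore from C.
Distance 1: reach G, H.
Distance 2: reach B, D.
Distance 3: reach A.
The search is exhausted without reaching E; it lies in a different component.

No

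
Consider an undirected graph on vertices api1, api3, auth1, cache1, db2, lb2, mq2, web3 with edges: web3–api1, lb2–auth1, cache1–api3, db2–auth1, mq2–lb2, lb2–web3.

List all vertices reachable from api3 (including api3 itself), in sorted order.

api3, cache1

Start at api3.
Its neighbours: cache1.
Nothing further is reachable.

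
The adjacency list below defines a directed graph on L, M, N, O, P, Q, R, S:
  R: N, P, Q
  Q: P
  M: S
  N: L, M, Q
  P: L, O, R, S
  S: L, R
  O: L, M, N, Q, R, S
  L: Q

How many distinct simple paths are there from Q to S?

6

Q→P→O→M→S
Q→P→O→N→M→S
Q→P→O→R→N→M→S
Q→P→O→S
Q→P→R→N→M→S
Q→P→S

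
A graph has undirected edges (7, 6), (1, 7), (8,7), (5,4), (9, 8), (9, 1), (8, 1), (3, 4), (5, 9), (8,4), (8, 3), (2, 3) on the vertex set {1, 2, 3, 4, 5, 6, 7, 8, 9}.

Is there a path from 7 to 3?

Yes

Explore from 7.
Distance 1: reach 1, 6, 8.
Distance 2: reach 3, 4, 9.
Found 3.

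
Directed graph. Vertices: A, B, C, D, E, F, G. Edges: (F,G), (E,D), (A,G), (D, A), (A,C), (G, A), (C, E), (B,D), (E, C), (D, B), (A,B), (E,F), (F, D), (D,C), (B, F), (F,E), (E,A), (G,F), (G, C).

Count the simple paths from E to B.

E→A→B
E→A→G→F→D→B
E→D→A→B
E→D→B
E→F→D→A→B
E→F→D→B
E→F→G→A→B

7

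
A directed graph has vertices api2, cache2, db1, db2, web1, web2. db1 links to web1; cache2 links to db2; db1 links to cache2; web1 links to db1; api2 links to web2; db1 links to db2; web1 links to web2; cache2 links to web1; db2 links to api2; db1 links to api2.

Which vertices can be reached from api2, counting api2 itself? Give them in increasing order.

api2, web2

Start at api2.
Its neighbours: web2.
Nothing further is reachable.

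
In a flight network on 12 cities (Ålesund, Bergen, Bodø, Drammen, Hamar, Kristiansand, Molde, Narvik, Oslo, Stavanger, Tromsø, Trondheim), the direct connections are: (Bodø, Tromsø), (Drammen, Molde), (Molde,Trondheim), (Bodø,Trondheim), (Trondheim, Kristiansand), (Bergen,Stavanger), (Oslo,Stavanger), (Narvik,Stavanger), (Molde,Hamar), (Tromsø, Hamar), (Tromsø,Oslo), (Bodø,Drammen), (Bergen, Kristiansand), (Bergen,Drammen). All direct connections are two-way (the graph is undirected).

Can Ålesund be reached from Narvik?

Explore from Narvik.
Distance 1: reach Stavanger.
Distance 2: reach Bergen, Oslo.
Distance 3: reach Drammen, Kristiansand, Tromsø.
Distance 4: reach Bodø, Hamar, Molde, Trondheim.
The search is exhausted without reaching Ålesund; it lies in a different component.

No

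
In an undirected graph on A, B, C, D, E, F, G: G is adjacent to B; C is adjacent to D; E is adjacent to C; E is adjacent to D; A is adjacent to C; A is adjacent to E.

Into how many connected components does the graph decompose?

3

From A: component {A, C, D, E}.
From B: component {B, G}.
From F: component {F}.
That's 3 components.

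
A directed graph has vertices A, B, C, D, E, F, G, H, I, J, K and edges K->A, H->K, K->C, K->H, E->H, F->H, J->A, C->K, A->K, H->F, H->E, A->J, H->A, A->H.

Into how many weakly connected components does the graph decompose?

5

From A: component {A, C, E, F, H, J, K}.
From B: component {B}.
From D: component {D}.
From G: component {G}.
From I: component {I}.
That's 5 components.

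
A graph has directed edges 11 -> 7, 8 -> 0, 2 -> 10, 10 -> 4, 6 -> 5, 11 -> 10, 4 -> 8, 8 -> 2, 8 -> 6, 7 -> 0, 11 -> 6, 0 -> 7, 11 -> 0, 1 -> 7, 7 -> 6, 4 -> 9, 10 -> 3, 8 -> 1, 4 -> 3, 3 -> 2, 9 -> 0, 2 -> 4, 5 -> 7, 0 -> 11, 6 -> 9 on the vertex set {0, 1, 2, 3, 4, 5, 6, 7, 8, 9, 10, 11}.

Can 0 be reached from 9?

Explore from 9.
Distance 1: reach 0.
Found 0.

Yes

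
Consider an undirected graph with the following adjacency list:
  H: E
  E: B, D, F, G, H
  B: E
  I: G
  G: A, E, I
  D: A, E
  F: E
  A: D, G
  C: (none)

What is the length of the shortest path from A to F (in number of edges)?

3

Distance 0: A.
Distance 1: D, G.
Distance 2: E, I.
Distance 3: B, F, H — contains F.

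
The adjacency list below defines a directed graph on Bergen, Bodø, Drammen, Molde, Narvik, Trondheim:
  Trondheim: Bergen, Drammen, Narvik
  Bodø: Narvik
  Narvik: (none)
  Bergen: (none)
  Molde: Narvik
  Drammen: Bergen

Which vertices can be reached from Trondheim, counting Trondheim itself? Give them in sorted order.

Bergen, Drammen, Narvik, Trondheim

Start at Trondheim.
Its neighbours: Bergen, Drammen, Narvik.
Nothing further is reachable.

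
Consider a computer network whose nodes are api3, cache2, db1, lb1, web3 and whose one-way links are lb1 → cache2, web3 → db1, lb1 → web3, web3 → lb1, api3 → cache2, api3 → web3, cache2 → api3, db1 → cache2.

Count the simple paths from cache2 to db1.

1

cache2→api3→web3→db1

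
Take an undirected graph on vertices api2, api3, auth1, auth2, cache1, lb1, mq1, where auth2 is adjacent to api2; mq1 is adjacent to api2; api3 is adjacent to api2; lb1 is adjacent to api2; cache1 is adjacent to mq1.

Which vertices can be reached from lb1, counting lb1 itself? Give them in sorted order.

api2, api3, auth2, cache1, lb1, mq1

Start at lb1.
Its neighbours: api2.
Then their neighbours: api3, auth2, mq1.
Then next layer: cache1.
Nothing further is reachable.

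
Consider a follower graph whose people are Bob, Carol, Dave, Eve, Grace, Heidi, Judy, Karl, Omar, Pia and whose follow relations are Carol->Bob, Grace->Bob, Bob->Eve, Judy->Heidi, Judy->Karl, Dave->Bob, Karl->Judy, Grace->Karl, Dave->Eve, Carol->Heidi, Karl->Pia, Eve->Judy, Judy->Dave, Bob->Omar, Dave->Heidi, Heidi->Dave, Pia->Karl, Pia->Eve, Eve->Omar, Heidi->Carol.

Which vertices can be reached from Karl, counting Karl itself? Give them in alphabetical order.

Bob, Carol, Dave, Eve, Heidi, Judy, Karl, Omar, Pia

Start at Karl.
Its neighbours: Judy, Pia.
Then their neighbours: Dave, Eve, Heidi.
Then next layer: Bob, Carol, Omar.
Nothing further is reachable.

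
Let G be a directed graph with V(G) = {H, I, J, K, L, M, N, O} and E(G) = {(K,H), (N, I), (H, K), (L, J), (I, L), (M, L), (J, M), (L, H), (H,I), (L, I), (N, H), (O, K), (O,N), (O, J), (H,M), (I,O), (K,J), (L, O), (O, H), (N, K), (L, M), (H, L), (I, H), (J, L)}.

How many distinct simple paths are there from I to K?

16

I→H→K
I→H→L→O→K
I→H→L→O→N→K
I→H→M→L→O→K
I→H→M→L→O→N→K
I→L→H→K
I→L→O→H→K
I→L→O→K
... and 8 more.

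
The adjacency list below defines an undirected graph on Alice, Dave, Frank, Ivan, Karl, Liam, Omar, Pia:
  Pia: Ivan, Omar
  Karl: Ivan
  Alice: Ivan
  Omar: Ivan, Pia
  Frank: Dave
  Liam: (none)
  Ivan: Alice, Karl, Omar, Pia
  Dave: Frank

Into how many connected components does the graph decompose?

From Alice: component {Alice, Ivan, Karl, Omar, Pia}.
From Dave: component {Dave, Frank}.
From Liam: component {Liam}.
That's 3 components.

3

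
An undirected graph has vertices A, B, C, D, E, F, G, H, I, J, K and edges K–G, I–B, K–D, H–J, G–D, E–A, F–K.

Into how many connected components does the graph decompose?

5

From A: component {A, E}.
From B: component {B, I}.
From C: component {C}.
From D: component {D, F, G, K}.
From H: component {H, J}.
That's 5 components.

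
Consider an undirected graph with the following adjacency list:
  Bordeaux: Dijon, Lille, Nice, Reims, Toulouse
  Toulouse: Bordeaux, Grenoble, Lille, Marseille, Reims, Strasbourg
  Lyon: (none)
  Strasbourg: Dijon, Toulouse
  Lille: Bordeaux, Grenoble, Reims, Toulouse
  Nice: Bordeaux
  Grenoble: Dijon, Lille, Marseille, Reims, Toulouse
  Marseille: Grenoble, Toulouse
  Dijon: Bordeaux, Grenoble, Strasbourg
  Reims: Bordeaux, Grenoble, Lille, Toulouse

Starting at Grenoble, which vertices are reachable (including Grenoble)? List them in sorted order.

Start at Grenoble.
Its neighbours: Dijon, Lille, Marseille, Reims, Toulouse.
Then their neighbours: Bordeaux, Strasbourg.
Then next layer: Nice.
Nothing further is reachable.

Bordeaux, Dijon, Grenoble, Lille, Marseille, Nice, Reims, Strasbourg, Toulouse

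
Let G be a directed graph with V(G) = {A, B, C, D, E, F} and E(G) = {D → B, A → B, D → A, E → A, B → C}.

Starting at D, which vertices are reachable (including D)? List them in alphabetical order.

Start at D.
Its neighbours: A, B.
Then their neighbours: C.
Nothing further is reachable.

A, B, C, D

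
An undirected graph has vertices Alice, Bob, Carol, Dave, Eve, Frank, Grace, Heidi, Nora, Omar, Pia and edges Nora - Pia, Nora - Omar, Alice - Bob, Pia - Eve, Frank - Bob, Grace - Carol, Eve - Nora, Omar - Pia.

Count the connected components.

From Alice: component {Alice, Bob, Frank}.
From Carol: component {Carol, Grace}.
From Dave: component {Dave}.
From Eve: component {Eve, Nora, Omar, Pia}.
From Heidi: component {Heidi}.
That's 5 components.

5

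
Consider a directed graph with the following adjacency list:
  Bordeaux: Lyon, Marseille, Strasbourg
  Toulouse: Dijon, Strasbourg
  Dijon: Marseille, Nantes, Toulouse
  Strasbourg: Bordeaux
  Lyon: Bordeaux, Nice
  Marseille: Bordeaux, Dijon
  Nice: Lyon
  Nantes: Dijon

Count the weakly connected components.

1

From Bordeaux: component {Bordeaux, Dijon, Lyon, Marseille, Nantes, Nice, Strasbourg, Toulouse}.
That's 1 component.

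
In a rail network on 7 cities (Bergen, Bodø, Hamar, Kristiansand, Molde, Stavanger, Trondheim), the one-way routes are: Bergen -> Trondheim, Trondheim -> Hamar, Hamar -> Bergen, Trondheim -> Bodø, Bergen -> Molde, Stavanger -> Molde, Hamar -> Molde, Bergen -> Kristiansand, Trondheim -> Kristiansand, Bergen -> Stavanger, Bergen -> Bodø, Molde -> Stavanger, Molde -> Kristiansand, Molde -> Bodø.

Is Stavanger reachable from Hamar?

Yes

Explore from Hamar.
Distance 1: reach Bergen, Molde.
Distance 2: reach Bodø, Kristiansand, Stavanger, Trondheim.
Found Stavanger.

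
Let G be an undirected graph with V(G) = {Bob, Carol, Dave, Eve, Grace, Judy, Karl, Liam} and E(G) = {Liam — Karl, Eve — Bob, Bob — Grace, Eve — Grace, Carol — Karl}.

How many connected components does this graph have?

From Bob: component {Bob, Eve, Grace}.
From Carol: component {Carol, Karl, Liam}.
From Dave: component {Dave}.
From Judy: component {Judy}.
That's 4 components.

4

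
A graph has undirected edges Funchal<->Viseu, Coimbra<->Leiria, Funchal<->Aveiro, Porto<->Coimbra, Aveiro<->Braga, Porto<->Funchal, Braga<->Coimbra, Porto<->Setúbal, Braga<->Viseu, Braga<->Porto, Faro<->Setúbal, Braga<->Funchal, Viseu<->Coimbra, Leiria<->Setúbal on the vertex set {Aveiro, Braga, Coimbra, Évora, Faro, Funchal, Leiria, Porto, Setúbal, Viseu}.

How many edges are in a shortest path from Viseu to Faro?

4

Distance 0: Viseu.
Distance 1: Braga, Coimbra, Funchal.
Distance 2: Aveiro, Leiria, Porto.
Distance 3: Setúbal.
Distance 4: Faro — contains Faro.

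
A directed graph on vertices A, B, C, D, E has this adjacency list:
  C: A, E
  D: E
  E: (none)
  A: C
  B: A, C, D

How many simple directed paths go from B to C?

B→A→C
B→C

2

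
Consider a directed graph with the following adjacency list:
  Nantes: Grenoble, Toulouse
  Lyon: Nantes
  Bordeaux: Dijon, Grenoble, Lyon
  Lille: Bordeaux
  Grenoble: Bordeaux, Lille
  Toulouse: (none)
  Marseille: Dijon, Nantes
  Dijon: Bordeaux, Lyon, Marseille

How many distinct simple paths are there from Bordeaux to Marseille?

1

Bordeaux→Dijon→Marseille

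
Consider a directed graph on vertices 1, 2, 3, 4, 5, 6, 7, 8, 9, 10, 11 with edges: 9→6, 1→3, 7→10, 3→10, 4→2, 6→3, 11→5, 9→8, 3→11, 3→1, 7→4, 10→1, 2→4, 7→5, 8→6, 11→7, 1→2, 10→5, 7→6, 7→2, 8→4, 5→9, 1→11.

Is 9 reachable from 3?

Explore from 3.
Distance 1: reach 1, 10, 11.
Distance 2: reach 2, 5, 7.
Distance 3: reach 4, 6, 9.
Found 9.

Yes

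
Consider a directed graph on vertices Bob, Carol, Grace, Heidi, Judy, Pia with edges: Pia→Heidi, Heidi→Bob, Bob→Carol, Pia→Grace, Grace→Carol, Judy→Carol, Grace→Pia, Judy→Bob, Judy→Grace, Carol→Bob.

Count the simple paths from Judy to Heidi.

Judy→Grace→Pia→Heidi

1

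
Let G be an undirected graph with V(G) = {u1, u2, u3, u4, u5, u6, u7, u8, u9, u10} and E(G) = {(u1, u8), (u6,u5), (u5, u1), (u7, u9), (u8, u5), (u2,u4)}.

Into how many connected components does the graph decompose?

From u1: component {u1, u5, u6, u8}.
From u2: component {u2, u4}.
From u3: component {u3}.
From u7: component {u7, u9}.
From u10: component {u10}.
That's 5 components.

5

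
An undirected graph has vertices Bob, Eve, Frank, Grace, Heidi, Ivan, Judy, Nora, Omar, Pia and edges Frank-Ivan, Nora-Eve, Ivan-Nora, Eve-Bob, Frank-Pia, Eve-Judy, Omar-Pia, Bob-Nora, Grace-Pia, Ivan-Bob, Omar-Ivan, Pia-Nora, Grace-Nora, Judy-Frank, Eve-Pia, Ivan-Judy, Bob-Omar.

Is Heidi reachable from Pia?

Explore from Pia.
Distance 1: reach Eve, Frank, Grace, Nora, Omar.
Distance 2: reach Bob, Ivan, Judy.
The search is exhausted without reaching Heidi; it lies in a different component.

No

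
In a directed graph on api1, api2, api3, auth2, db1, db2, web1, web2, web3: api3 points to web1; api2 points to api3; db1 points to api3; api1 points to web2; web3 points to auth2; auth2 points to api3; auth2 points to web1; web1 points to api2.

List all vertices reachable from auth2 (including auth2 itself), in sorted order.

Start at auth2.
Its neighbours: api3, web1.
Then their neighbours: api2.
Nothing further is reachable.

api2, api3, auth2, web1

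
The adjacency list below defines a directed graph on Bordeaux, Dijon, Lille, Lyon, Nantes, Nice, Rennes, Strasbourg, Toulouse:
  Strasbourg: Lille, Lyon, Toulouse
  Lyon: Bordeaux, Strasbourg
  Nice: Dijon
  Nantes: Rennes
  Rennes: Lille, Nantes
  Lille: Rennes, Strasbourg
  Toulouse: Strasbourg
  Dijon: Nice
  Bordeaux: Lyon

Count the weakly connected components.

2

From Bordeaux: component {Bordeaux, Lille, Lyon, Nantes, Rennes, Strasbourg, Toulouse}.
From Dijon: component {Dijon, Nice}.
That's 2 components.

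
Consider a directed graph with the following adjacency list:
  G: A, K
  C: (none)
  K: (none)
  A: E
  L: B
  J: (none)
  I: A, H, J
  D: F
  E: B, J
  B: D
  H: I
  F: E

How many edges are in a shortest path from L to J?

Distance 0: L.
Distance 1: B.
Distance 2: D.
Distance 3: F.
Distance 4: E.
Distance 5: J — contains J.

5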